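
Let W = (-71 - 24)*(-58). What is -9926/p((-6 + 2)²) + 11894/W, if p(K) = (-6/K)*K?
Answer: 720574/435 ≈ 1656.5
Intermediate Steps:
p(K) = -6
W = 5510 (W = -95*(-58) = 5510)
-9926/p((-6 + 2)²) + 11894/W = -9926/(-6) + 11894/5510 = -9926*(-⅙) + 11894*(1/5510) = 4963/3 + 313/145 = 720574/435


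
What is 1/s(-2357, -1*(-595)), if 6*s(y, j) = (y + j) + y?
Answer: -2/1373 ≈ -0.0014567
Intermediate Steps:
s(y, j) = y/3 + j/6 (s(y, j) = ((y + j) + y)/6 = ((j + y) + y)/6 = (j + 2*y)/6 = y/3 + j/6)
1/s(-2357, -1*(-595)) = 1/((1/3)*(-2357) + (-1*(-595))/6) = 1/(-2357/3 + (1/6)*595) = 1/(-2357/3 + 595/6) = 1/(-1373/2) = -2/1373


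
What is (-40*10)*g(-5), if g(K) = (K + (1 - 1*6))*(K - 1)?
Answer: -24000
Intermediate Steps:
g(K) = (-1 + K)*(-5 + K) (g(K) = (K + (1 - 6))*(-1 + K) = (K - 5)*(-1 + K) = (-5 + K)*(-1 + K) = (-1 + K)*(-5 + K))
(-40*10)*g(-5) = (-40*10)*(5 + (-5)**2 - 6*(-5)) = -400*(5 + 25 + 30) = -400*60 = -24000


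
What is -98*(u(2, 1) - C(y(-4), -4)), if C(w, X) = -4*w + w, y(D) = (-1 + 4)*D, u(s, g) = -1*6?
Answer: 4116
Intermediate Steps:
u(s, g) = -6
y(D) = 3*D
C(w, X) = -3*w
-98*(u(2, 1) - C(y(-4), -4)) = -98*(-6 - (-3)*3*(-4)) = -98*(-6 - (-3)*(-12)) = -98*(-6 - 1*36) = -98*(-6 - 36) = -98*(-42) = 4116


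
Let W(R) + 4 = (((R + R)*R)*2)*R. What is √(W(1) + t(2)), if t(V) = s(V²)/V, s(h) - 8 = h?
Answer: √6 ≈ 2.4495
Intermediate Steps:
s(h) = 8 + h
W(R) = -4 + 4*R³ (W(R) = -4 + (((R + R)*R)*2)*R = -4 + (((2*R)*R)*2)*R = -4 + ((2*R²)*2)*R = -4 + (4*R²)*R = -4 + 4*R³)
t(V) = (8 + V²)/V
√(W(1) + t(2)) = √((-4 + 4*1³) + (2 + 8/2)) = √((-4 + 4*1) + (2 + 8*(½))) = √((-4 + 4) + (2 + 4)) = √(0 + 6) = √6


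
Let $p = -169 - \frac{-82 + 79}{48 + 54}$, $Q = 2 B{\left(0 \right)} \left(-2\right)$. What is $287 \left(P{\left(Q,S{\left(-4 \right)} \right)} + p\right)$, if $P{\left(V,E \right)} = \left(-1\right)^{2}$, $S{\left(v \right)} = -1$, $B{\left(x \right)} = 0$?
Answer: $- \frac{1639057}{34} \approx -48208.0$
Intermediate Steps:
$Q = 0$ ($Q = 2 \cdot 0 \left(-2\right) = 0 \left(-2\right) = 0$)
$P{\left(V,E \right)} = 1$
$p = - \frac{5745}{34}$ ($p = -169 - - \frac{3}{102} = -169 - \left(-3\right) \frac{1}{102} = -169 - - \frac{1}{34} = -169 + \frac{1}{34} = - \frac{5745}{34} \approx -168.97$)
$287 \left(P{\left(Q,S{\left(-4 \right)} \right)} + p\right) = 287 \left(1 - \frac{5745}{34}\right) = 287 \left(- \frac{5711}{34}\right) = - \frac{1639057}{34}$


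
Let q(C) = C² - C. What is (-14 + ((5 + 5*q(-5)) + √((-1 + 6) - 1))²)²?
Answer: 606883225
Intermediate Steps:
(-14 + ((5 + 5*q(-5)) + √((-1 + 6) - 1))²)² = (-14 + ((5 + 5*(-5*(-1 - 5))) + √((-1 + 6) - 1))²)² = (-14 + ((5 + 5*(-5*(-6))) + √(5 - 1))²)² = (-14 + ((5 + 5*30) + √4)²)² = (-14 + ((5 + 150) + 2)²)² = (-14 + (155 + 2)²)² = (-14 + 157²)² = (-14 + 24649)² = 24635² = 606883225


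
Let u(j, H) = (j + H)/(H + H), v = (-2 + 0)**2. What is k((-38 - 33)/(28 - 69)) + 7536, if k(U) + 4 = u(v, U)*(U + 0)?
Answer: 617859/82 ≈ 7534.9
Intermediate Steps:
v = 4 (v = (-2)**2 = 4)
u(j, H) = (H + j)/(2*H) (u(j, H) = (H + j)/((2*H)) = (H + j)*(1/(2*H)) = (H + j)/(2*H))
k(U) = -2 + U/2 (k(U) = -4 + ((U + 4)/(2*U))*(U + 0) = -4 + ((4 + U)/(2*U))*U = -4 + (2 + U/2) = -2 + U/2)
k((-38 - 33)/(28 - 69)) + 7536 = (-2 + ((-38 - 33)/(28 - 69))/2) + 7536 = (-2 + (-71/(-41))/2) + 7536 = (-2 + (-71*(-1/41))/2) + 7536 = (-2 + (1/2)*(71/41)) + 7536 = (-2 + 71/82) + 7536 = -93/82 + 7536 = 617859/82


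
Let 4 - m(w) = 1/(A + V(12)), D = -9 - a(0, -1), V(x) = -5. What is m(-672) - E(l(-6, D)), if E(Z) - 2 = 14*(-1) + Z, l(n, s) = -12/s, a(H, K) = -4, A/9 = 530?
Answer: 64803/4765 ≈ 13.600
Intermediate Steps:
A = 4770 (A = 9*530 = 4770)
D = -5 (D = -9 - 1*(-4) = -9 + 4 = -5)
m(w) = 19059/4765 (m(w) = 4 - 1/(4770 - 5) = 4 - 1/4765 = 19059/4765)
E(Z) = -12 + Z (E(Z) = 2 + (14*(-1) + Z) = 2 + (-14 + Z) = -12 + Z)
m(-672) - E(l(-6, D)) = 19059/4765 - (-12 - 12/(-5)) = 19059/4765 - (-12 - 12*(-⅕)) = 19059/4765 - (-12 + 12/5) = 19059/4765 - 1*(-48/5) = 19059/4765 + 48/5 = 64803/4765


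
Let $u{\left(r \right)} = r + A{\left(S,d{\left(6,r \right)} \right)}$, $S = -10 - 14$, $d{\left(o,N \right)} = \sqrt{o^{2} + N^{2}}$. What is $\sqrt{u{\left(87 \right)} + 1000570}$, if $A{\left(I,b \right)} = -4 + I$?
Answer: $21 \sqrt{2269} \approx 1000.3$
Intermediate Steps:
$d{\left(o,N \right)} = \sqrt{N^{2} + o^{2}}$
$S = -24$
$u{\left(r \right)} = -28 + r$ ($u{\left(r \right)} = r - 28 = -28 + r$)
$\sqrt{u{\left(87 \right)} + 1000570} = \sqrt{\left(-28 + 87\right) + 1000570} = \sqrt{59 + 1000570} = \sqrt{1000629} = 21 \sqrt{2269}$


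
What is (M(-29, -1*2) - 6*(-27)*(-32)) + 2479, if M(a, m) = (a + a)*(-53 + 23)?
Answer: -965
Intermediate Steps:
M(a, m) = -60*a (M(a, m) = (2*a)*(-30) = -60*a)
(M(-29, -1*2) - 6*(-27)*(-32)) + 2479 = (-60*(-29) - 6*(-27)*(-32)) + 2479 = (1740 + 162*(-32)) + 2479 = (1740 - 5184) + 2479 = -3444 + 2479 = -965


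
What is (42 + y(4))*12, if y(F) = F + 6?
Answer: 624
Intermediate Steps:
y(F) = 6 + F
(42 + y(4))*12 = (42 + (6 + 4))*12 = (42 + 10)*12 = 52*12 = 624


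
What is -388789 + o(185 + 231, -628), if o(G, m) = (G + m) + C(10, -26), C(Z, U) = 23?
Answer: -388978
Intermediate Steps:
o(G, m) = 23 + G + m (o(G, m) = (G + m) + 23 = 23 + G + m)
-388789 + o(185 + 231, -628) = -388789 + (23 + (185 + 231) - 628) = -388789 + (23 + 416 - 628) = -388789 - 189 = -388978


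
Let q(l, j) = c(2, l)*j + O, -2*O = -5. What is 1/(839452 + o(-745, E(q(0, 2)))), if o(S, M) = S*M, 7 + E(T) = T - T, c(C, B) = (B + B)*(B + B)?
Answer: 1/844667 ≈ 1.1839e-6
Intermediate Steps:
O = 5/2 (O = -1/2*(-5) = 5/2 ≈ 2.5000)
c(C, B) = 4*B**2 (c(C, B) = (2*B)*(2*B) = 4*B**2)
q(l, j) = 5/2 + 4*j*l**2 (q(l, j) = (4*l**2)*j + 5/2 = 4*j*l**2 + 5/2 = 5/2 + 4*j*l**2)
E(T) = -7 (E(T) = -7 + (T - T) = -7 + 0 = -7)
o(S, M) = M*S
1/(839452 + o(-745, E(q(0, 2)))) = 1/(839452 - 7*(-745)) = 1/(839452 + 5215) = 1/844667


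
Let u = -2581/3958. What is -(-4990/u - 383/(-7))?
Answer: -139241463/18067 ≈ -7707.0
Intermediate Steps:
u = -2581/3958 (u = -2581*1/3958 = -2581/3958 ≈ -0.65210)
-(-4990/u - 383/(-7)) = -(-4990/(-2581/3958) - 383/(-7)) = -(-4990*(-3958/2581) - 383*(-1/7)) = -(19750420/2581 + 383/7) = -1*139241463/18067 = -139241463/18067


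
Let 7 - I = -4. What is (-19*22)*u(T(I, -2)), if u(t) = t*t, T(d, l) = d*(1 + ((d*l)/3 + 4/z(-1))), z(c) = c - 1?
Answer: -31611250/9 ≈ -3.5124e+6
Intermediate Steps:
I = 11 (I = 7 - 1*(-4) = 7 + 4 = 11)
z(c) = -1 + c
T(d, l) = d*(-1 + d*l/3) (T(d, l) = d*(1 + ((d*l)/3 + 4/(-1 - 1))) = d*(1 + ((d*l)*(⅓) + 4/(-2))) = d*(1 + (d*l/3 + 4*(-½))) = d*(1 + (d*l/3 - 2)) = d*(1 + (-2 + d*l/3)) = d*(-1 + d*l/3))
u(t) = t²
(-19*22)*u(T(I, -2)) = (-19*22)*((⅓)*11*(-3 + 11*(-2)))² = -418*121*(-3 - 22)²/9 = -418*((⅓)*11*(-25))² = -418*(-275/3)² = -418*75625/9 = -31611250/9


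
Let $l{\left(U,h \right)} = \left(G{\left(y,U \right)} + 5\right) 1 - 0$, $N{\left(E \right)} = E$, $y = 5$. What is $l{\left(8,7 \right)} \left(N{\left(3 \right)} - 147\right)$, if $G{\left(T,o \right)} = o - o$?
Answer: $-720$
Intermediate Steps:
$G{\left(T,o \right)} = 0$
$l{\left(U,h \right)} = 5$ ($l{\left(U,h \right)} = \left(0 + 5\right) 1 - 0 = 5 \cdot 1 + 0 = 5 + 0 = 5$)
$l{\left(8,7 \right)} \left(N{\left(3 \right)} - 147\right) = 5 \left(3 - 147\right) = 5 \left(-144\right) = -720$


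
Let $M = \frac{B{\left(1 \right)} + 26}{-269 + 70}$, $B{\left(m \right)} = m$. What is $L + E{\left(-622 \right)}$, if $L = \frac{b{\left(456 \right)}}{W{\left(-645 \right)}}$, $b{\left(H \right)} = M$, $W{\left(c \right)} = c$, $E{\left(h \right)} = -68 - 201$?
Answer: $- \frac{11509156}{42785} \approx -269.0$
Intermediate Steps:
$E{\left(h \right)} = -269$
$M = - \frac{27}{199}$ ($M = \frac{1 + 26}{-269 + 70} = \frac{27}{-199} = 27 \left(- \frac{1}{199}\right) = - \frac{27}{199} \approx -0.13568$)
$b{\left(H \right)} = - \frac{27}{199}$
$L = \frac{9}{42785}$ ($L = - \frac{27}{199 \left(-645\right)} = \left(- \frac{27}{199}\right) \left(- \frac{1}{645}\right) = \frac{9}{42785} \approx 0.00021035$)
$L + E{\left(-622 \right)} = \frac{9}{42785} - 269 = - \frac{11509156}{42785}$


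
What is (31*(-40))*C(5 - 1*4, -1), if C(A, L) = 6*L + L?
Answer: 8680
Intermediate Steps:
C(A, L) = 7*L
(31*(-40))*C(5 - 1*4, -1) = (31*(-40))*(7*(-1)) = -1240*(-7) = 8680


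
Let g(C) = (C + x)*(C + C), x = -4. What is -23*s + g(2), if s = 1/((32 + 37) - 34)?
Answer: -303/35 ≈ -8.6571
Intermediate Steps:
s = 1/35 (s = 1/(69 - 34) = 1/35 ≈ 0.028571)
g(C) = 2*C*(-4 + C) (g(C) = (C - 4)*(C + C) = (-4 + C)*(2*C) = 2*C*(-4 + C))
-23*s + g(2) = -23*1/35 + 2*2*(-4 + 2) = -23/35 + 2*2*(-2) = -23/35 - 8 = -303/35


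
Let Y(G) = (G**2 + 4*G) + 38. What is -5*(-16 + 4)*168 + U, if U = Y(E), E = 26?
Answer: 10898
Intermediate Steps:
Y(G) = 38 + G**2 + 4*G
U = 818 (U = 38 + 26**2 + 4*26 = 38 + 676 + 104 = 818)
-5*(-16 + 4)*168 + U = -5*(-16 + 4)*168 + 818 = -5*(-12)*168 + 818 = 60*168 + 818 = 10080 + 818 = 10898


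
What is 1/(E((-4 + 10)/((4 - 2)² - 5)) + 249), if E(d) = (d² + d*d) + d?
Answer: 1/315 ≈ 0.0031746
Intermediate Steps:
E(d) = d + 2*d² (E(d) = (d² + d²) + d = 2*d² + d = d + 2*d²)
1/(E((-4 + 10)/((4 - 2)² - 5)) + 249) = 1/(((-4 + 10)/((4 - 2)² - 5))*(1 + 2*((-4 + 10)/((4 - 2)² - 5))) + 249) = 1/((6/(2² - 5))*(1 + 2*(6/(2² - 5))) + 249) = 1/((6/(4 - 5))*(1 + 2*(6/(4 - 5))) + 249) = 1/((6/(-1))*(1 + 2*(6/(-1))) + 249) = 1/((6*(-1))*(1 + 2*(6*(-1))) + 249) = 1/(-6*(1 + 2*(-6)) + 249) = 1/(-6*(1 - 12) + 249) = 1/(-6*(-11) + 249) = 1/(66 + 249) = 1/315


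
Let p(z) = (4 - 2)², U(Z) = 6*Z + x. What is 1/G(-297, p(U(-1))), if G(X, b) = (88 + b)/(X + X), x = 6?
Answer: -297/46 ≈ -6.4565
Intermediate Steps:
U(Z) = 6 + 6*Z (U(Z) = 6*Z + 6 = 6 + 6*Z)
p(z) = 4 (p(z) = 2² = 4)
G(X, b) = (88 + b)/(2*X) (G(X, b) = (88 + b)/((2*X)) = (88 + b)*(1/(2*X)) = (88 + b)/(2*X))
1/G(-297, p(U(-1))) = 1/((½)*(88 + 4)/(-297)) = 1/((½)*(-1/297)*92) = 1/(-46/297) = -297/46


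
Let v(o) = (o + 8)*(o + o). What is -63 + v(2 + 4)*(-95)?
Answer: -16023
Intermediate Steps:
v(o) = 2*o*(8 + o) (v(o) = (8 + o)*(2*o) = 2*o*(8 + o))
-63 + v(2 + 4)*(-95) = -63 + (2*(2 + 4)*(8 + (2 + 4)))*(-95) = -63 + (2*6*(8 + 6))*(-95) = -63 + (2*6*14)*(-95) = -63 + 168*(-95) = -63 - 15960 = -16023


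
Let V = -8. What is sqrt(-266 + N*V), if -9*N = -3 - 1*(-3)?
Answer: I*sqrt(266) ≈ 16.31*I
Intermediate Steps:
N = 0 (N = -(-3 - 1*(-3))/9 = -(-3 + 3)/9 = -1/9*0 = 0)
sqrt(-266 + N*V) = sqrt(-266 + 0*(-8)) = sqrt(-266 + 0) = sqrt(-266) = I*sqrt(266)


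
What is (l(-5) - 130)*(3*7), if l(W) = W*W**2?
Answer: -5355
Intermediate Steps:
l(W) = W**3
(l(-5) - 130)*(3*7) = ((-5)**3 - 130)*(3*7) = (-125 - 130)*21 = -255*21 = -5355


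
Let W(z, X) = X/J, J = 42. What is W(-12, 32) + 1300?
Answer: 27316/21 ≈ 1300.8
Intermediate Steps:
W(z, X) = X/42
W(-12, 32) + 1300 = (1/42)*32 + 1300 = 16/21 + 1300 = 27316/21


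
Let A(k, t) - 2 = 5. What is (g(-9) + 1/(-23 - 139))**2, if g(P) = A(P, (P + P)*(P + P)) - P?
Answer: 6713281/26244 ≈ 255.80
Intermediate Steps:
A(k, t) = 7 (A(k, t) = 2 + 5 = 7)
g(P) = 7 - P
(g(-9) + 1/(-23 - 139))**2 = ((7 - 1*(-9)) + 1/(-23 - 139))**2 = ((7 + 9) + 1/(-162))**2 = (16 - 1/162)**2 = (2591/162)**2 = 6713281/26244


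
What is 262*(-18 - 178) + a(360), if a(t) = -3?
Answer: -51355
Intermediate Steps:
262*(-18 - 178) + a(360) = 262*(-18 - 178) - 3 = 262*(-196) - 3 = -51352 - 3 = -51355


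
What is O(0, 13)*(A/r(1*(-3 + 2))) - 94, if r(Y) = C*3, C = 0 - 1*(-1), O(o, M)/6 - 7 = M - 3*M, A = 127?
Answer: -4920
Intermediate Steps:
O(o, M) = 42 - 12*M (O(o, M) = 42 + 6*(M - 3*M) = 42 + 6*(-2*M) = 42 - 12*M)
C = 1 (C = 0 + 1 = 1)
r(Y) = 3 (r(Y) = 1*3 = 3)
O(0, 13)*(A/r(1*(-3 + 2))) - 94 = (42 - 12*13)*(127/3) - 94 = (42 - 156)*(127*(⅓)) - 94 = -114*127/3 - 94 = -4826 - 94 = -4920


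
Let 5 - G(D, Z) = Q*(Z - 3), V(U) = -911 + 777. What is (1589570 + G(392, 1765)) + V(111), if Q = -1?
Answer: 1591203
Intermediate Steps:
V(U) = -134
G(D, Z) = 2 + Z (G(D, Z) = 5 - (-1)*(Z - 3) = 5 - (-1)*(-3 + Z) = 5 - (3 - Z) = 5 + (-3 + Z) = 2 + Z)
(1589570 + G(392, 1765)) + V(111) = (1589570 + (2 + 1765)) - 134 = (1589570 + 1767) - 134 = 1591337 - 134 = 1591203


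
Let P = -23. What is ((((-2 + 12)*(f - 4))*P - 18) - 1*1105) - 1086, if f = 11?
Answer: -3819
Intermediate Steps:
((((-2 + 12)*(f - 4))*P - 18) - 1*1105) - 1086 = ((((-2 + 12)*(11 - 4))*(-23) - 18) - 1*1105) - 1086 = (((10*7)*(-23) - 18) - 1105) - 1086 = ((70*(-23) - 18) - 1105) - 1086 = ((-1610 - 18) - 1105) - 1086 = (-1628 - 1105) - 1086 = -2733 - 1086 = -3819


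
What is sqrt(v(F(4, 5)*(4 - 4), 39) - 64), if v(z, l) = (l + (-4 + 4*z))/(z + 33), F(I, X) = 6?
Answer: I*sqrt(68541)/33 ≈ 7.9334*I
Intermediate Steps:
v(z, l) = (-4 + l + 4*z)/(33 + z)
sqrt(v(F(4, 5)*(4 - 4), 39) - 64) = sqrt((-4 + 39 + 4*(6*(4 - 4)))/(33 + 6*(4 - 4)) - 64) = sqrt((-4 + 39 + 4*(6*0))/(33 + 6*0) - 64) = sqrt((-4 + 39 + 4*0)/(33 + 0) - 64) = sqrt((-4 + 39 + 0)/33 - 64) = sqrt((1/33)*35 - 64) = sqrt(35/33 - 64) = sqrt(-2077/33) = I*sqrt(68541)/33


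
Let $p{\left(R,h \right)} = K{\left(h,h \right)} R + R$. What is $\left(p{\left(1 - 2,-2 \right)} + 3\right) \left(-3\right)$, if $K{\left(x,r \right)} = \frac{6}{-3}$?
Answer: $-12$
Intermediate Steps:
$K{\left(x,r \right)} = -2$ ($K{\left(x,r \right)} = 6 \left(- \frac{1}{3}\right) = -2$)
$p{\left(R,h \right)} = - R$ ($p{\left(R,h \right)} = - 2 R + R = - R$)
$\left(p{\left(1 - 2,-2 \right)} + 3\right) \left(-3\right) = \left(- (1 - 2) + 3\right) \left(-3\right) = \left(\left(-1\right) \left(-1\right) + 3\right) \left(-3\right) = \left(1 + 3\right) \left(-3\right) = 4 \left(-3\right) = -12$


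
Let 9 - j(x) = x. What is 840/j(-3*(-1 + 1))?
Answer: 280/3 ≈ 93.333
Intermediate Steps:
j(x) = 9 - x
840/j(-3*(-1 + 1)) = 840/(9 - (-3)*(-1 + 1)) = 840/(9 - (-3)*0) = 840/(9 - 1*0) = 840/(9 + 0) = 840/9 = 840*(⅑) = 280/3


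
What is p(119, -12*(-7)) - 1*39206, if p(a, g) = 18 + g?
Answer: -39104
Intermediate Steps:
p(119, -12*(-7)) - 1*39206 = (18 - 12*(-7)) - 1*39206 = (18 + 84) - 39206 = 102 - 39206 = -39104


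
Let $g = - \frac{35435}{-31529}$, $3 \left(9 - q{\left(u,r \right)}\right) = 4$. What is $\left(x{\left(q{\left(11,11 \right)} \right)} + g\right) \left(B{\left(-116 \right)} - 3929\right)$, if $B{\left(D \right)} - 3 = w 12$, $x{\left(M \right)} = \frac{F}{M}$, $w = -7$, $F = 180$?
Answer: $- \frac{71541066650}{725167} \approx -98655.0$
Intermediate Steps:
$q{\left(u,r \right)} = \frac{23}{3}$ ($q{\left(u,r \right)} = 9 - \frac{4}{3} = \frac{23}{3}$)
$x{\left(M \right)} = \frac{180}{M}$
$B{\left(D \right)} = -81$ ($B{\left(D \right)} = 3 - 84 = -81$)
$g = \frac{35435}{31529}$ ($g = \left(-35435\right) \left(- \frac{1}{31529}\right) = \frac{35435}{31529} \approx 1.1239$)
$\left(x{\left(q{\left(11,11 \right)} \right)} + g\right) \left(B{\left(-116 \right)} - 3929\right) = \left(\frac{180}{\frac{23}{3}} + \frac{35435}{31529}\right) \left(-81 - 3929\right) = \left(180 \cdot \frac{3}{23} + \frac{35435}{31529}\right) \left(-4010\right) = \left(\frac{540}{23} + \frac{35435}{31529}\right) \left(-4010\right) = \frac{17840665}{725167} \left(-4010\right) = - \frac{71541066650}{725167}$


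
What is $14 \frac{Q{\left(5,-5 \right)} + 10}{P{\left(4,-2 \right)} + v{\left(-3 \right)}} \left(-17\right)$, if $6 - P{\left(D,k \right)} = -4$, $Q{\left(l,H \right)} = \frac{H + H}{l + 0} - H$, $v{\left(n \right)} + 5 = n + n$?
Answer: $3094$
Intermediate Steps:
$v{\left(n \right)} = -5 + 2 n$ ($v{\left(n \right)} = -5 + \left(n + n\right) = -5 + 2 n$)
$Q{\left(l,H \right)} = - H + \frac{2 H}{l}$ ($Q{\left(l,H \right)} = \frac{2 H}{l} - H = - H + \frac{2 H}{l}$)
$P{\left(D,k \right)} = 10$ ($P{\left(D,k \right)} = 6 - -4 = 6 + 4 = 10$)
$14 \frac{Q{\left(5,-5 \right)} + 10}{P{\left(4,-2 \right)} + v{\left(-3 \right)}} \left(-17\right) = 14 \frac{- \frac{5 \left(2 - 5\right)}{5} + 10}{10 + \left(-5 + 2 \left(-3\right)\right)} \left(-17\right) = 14 \frac{\left(-5\right) \frac{1}{5} \left(2 - 5\right) + 10}{10 - 11} \left(-17\right) = 14 \frac{\left(-5\right) \frac{1}{5} \left(-3\right) + 10}{10 - 11} \left(-17\right) = 14 \frac{3 + 10}{-1} \left(-17\right) = 14 \cdot 13 \left(-1\right) \left(-17\right) = 14 \left(-13\right) \left(-17\right) = \left(-182\right) \left(-17\right) = 3094$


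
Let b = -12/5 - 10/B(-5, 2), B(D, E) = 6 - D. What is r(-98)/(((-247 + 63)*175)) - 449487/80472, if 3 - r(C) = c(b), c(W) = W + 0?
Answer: -2369254169/424154500 ≈ -5.5858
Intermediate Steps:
b = -182/55 (b = -12/5 - 10/(6 - 1*(-5)) = -12*⅕ - 10/(6 + 5) = -12/5 - 10/11 = -182/55 ≈ -3.3091)
c(W) = W
r(C) = 347/55 (r(C) = 3 - 1*(-182/55) = 3 + 182/55 = 347/55)
r(-98)/(((-247 + 63)*175)) - 449487/80472 = 347/(55*(((-247 + 63)*175))) - 449487/80472 = 347/(55*((-184*175))) - 449487*1/80472 = (347/55)/(-32200) - 149829/26824 = (347/55)*(-1/32200) - 149829/26824 = -347/1771000 - 149829/26824 = -2369254169/424154500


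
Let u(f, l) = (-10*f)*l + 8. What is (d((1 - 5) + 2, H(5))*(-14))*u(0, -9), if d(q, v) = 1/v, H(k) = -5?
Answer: 112/5 ≈ 22.400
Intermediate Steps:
u(f, l) = 8 - 10*f*l (u(f, l) = -10*f*l + 8 = 8 - 10*f*l)
(d((1 - 5) + 2, H(5))*(-14))*u(0, -9) = (-14/(-5))*(8 - 10*0*(-9)) = (-⅕*(-14))*(8 + 0) = (14/5)*8 = 112/5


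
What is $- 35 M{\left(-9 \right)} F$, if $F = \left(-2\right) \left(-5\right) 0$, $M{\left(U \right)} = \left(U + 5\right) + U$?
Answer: $0$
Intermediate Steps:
$M{\left(U \right)} = 5 + 2 U$ ($M{\left(U \right)} = \left(5 + U\right) + U = 5 + 2 U$)
$F = 0$ ($F = 10 \cdot 0 = 0$)
$- 35 M{\left(-9 \right)} F = - 35 \left(5 + 2 \left(-9\right)\right) 0 = - 35 \left(5 - 18\right) 0 = \left(-35\right) \left(-13\right) 0 = 455 \cdot 0 = 0$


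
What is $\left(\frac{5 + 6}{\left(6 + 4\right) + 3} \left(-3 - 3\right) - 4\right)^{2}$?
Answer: $\frac{13924}{169} \approx 82.391$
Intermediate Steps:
$\left(\frac{5 + 6}{\left(6 + 4\right) + 3} \left(-3 - 3\right) - 4\right)^{2} = \left(\frac{11}{10 + 3} \left(-6\right) - 4\right)^{2} = \left(\frac{11}{13} \left(-6\right) - 4\right)^{2} = \left(- \frac{66}{13} - 4\right)^{2} = \left(- \frac{118}{13}\right)^{2} = \frac{13924}{169}$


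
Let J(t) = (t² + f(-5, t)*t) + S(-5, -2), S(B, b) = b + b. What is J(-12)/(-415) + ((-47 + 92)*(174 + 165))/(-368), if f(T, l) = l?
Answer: -6435337/152720 ≈ -42.138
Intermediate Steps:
S(B, b) = 2*b
J(t) = -4 + 2*t² (J(t) = (t² + t*t) + 2*(-2) = (t² + t²) - 4 = 2*t² - 4 = -4 + 2*t²)
J(-12)/(-415) + ((-47 + 92)*(174 + 165))/(-368) = (-4 + 2*(-12)²)/(-415) + ((-47 + 92)*(174 + 165))/(-368) = (-4 + 2*144)*(-1/415) + (45*339)*(-1/368) = (-4 + 288)*(-1/415) + 15255*(-1/368) = 284*(-1/415) - 15255/368 = -284/415 - 15255/368 = -6435337/152720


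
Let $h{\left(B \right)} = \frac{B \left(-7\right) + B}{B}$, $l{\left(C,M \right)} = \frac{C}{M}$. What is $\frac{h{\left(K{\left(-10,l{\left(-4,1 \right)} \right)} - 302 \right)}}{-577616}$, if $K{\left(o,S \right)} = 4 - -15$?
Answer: $\frac{3}{288808} \approx 1.0388 \cdot 10^{-5}$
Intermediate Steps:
$K{\left(o,S \right)} = 19$ ($K{\left(o,S \right)} = 4 + 15 = 19$)
$h{\left(B \right)} = -6$ ($h{\left(B \right)} = \frac{- 7 B + B}{B} = \frac{\left(-6\right) B}{B} = -6$)
$\frac{h{\left(K{\left(-10,l{\left(-4,1 \right)} \right)} - 302 \right)}}{-577616} = - \frac{6}{-577616} = \left(-6\right) \left(- \frac{1}{577616}\right) = \frac{3}{288808}$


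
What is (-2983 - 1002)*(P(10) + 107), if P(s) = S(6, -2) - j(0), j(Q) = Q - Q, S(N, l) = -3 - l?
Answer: -422410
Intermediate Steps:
j(Q) = 0
P(s) = -1 (P(s) = (-3 - 1*(-2)) - 1*0 = (-3 + 2) + 0 = -1 + 0 = -1)
(-2983 - 1002)*(P(10) + 107) = (-2983 - 1002)*(-1 + 107) = -3985*106 = -422410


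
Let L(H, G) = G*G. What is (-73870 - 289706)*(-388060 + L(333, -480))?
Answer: 57321392160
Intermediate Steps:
L(H, G) = G**2
(-73870 - 289706)*(-388060 + L(333, -480)) = (-73870 - 289706)*(-388060 + (-480)**2) = -363576*(-388060 + 230400) = -363576*(-157660) = 57321392160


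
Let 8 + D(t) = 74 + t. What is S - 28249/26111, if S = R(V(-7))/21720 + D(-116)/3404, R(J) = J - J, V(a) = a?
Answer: -48732573/44440922 ≈ -1.0966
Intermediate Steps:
R(J) = 0
D(t) = 66 + t (D(t) = -8 + (74 + t) = 66 + t)
S = -25/1702 (S = 0/21720 + (66 - 116)/3404 = 0*(1/21720) - 50*1/3404 = 0 - 25/1702 = -25/1702 ≈ -0.014689)
S - 28249/26111 = -25/1702 - 28249/26111 = -48732573/44440922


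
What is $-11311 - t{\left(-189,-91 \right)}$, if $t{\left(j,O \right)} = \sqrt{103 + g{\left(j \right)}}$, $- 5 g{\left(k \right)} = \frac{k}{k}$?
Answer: $-11311 - \frac{\sqrt{2570}}{5} \approx -11321.0$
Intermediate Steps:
$g{\left(k \right)} = - \frac{1}{5}$ ($g{\left(k \right)} = - \frac{k \frac{1}{k}}{5} = \left(- \frac{1}{5}\right) 1 = - \frac{1}{5}$)
$t{\left(j,O \right)} = \frac{\sqrt{2570}}{5}$ ($t{\left(j,O \right)} = \sqrt{103 - \frac{1}{5}} = \sqrt{\frac{514}{5}} = \frac{\sqrt{2570}}{5}$)
$-11311 - t{\left(-189,-91 \right)} = -11311 - \frac{\sqrt{2570}}{5}$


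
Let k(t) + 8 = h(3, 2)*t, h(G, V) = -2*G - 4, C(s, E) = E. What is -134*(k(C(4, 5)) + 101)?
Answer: -5762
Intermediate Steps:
h(G, V) = -4 - 2*G
k(t) = -8 - 10*t (k(t) = -8 + (-4 - 2*3)*t = -8 + (-4 - 6)*t = -8 - 10*t)
-134*(k(C(4, 5)) + 101) = -134*((-8 - 10*5) + 101) = -134*((-8 - 50) + 101) = -134*(-58 + 101) = -134*43 = -5762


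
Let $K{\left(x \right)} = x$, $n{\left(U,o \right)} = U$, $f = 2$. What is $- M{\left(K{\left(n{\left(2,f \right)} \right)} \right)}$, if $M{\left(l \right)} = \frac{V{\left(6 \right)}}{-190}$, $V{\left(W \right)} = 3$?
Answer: $\frac{3}{190} \approx 0.015789$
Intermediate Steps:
$M{\left(l \right)} = - \frac{3}{190}$ ($M{\left(l \right)} = \frac{3}{-190} = 3 \left(- \frac{1}{190}\right) = - \frac{3}{190}$)
$- M{\left(K{\left(n{\left(2,f \right)} \right)} \right)} = \left(-1\right) \left(- \frac{3}{190}\right) = \frac{3}{190}$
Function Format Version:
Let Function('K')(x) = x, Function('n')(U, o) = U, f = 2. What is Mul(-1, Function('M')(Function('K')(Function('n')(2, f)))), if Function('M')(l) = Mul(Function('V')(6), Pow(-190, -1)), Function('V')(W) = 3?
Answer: Rational(3, 190) ≈ 0.015789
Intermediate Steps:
Function('M')(l) = Rational(-3, 190) (Function('M')(l) = Mul(3, Pow(-190, -1)) = Mul(3, Rational(-1, 190)) = Rational(-3, 190))
Mul(-1, Function('M')(Function('K')(Function('n')(2, f)))) = Mul(-1, Rational(-3, 190)) = Rational(3, 190)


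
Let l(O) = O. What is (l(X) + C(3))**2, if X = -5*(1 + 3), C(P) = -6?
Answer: 676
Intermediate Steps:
X = -20 (X = -5*4 = -20)
(l(X) + C(3))**2 = (-20 - 6)**2 = (-26)**2 = 676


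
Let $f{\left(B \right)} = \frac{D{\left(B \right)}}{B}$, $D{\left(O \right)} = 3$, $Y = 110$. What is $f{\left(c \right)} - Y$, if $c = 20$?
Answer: $- \frac{2197}{20} \approx -109.85$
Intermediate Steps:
$f{\left(B \right)} = \frac{3}{B}$
$f{\left(c \right)} - Y = \frac{3}{20} - 110 = - \frac{2197}{20}$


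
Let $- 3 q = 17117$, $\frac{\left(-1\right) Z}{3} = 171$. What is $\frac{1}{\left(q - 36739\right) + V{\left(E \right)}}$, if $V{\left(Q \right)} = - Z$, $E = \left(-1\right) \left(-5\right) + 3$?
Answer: $- \frac{3}{125795} \approx -2.3848 \cdot 10^{-5}$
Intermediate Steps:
$Z = -513$ ($Z = \left(-3\right) 171 = -513$)
$q = - \frac{17117}{3}$ ($q = \left(- \frac{1}{3}\right) 17117 = - \frac{17117}{3} \approx -5705.7$)
$E = 8$ ($E = 5 + 3 = 8$)
$V{\left(Q \right)} = 513$ ($V{\left(Q \right)} = \left(-1\right) \left(-513\right) = 513$)
$\frac{1}{\left(q - 36739\right) + V{\left(E \right)}} = \frac{1}{\left(- \frac{17117}{3} - 36739\right) + 513} = \frac{1}{- \frac{127334}{3} + 513} = \frac{1}{- \frac{125795}{3}} = - \frac{3}{125795}$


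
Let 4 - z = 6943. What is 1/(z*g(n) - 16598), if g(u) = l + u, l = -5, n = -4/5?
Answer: 5/118241 ≈ 4.2287e-5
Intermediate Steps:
n = -⅘ (n = -4*⅕ = -⅘ ≈ -0.80000)
z = -6939 (z = 4 - 1*6943 = 4 - 6943 = -6939)
g(u) = -5 + u
1/(z*g(n) - 16598) = 1/(-6939*(-5 - ⅘) - 16598) = 1/(-6939*(-29/5) - 16598) = 1/(201231/5 - 16598) = 1/(118241/5) = 5/118241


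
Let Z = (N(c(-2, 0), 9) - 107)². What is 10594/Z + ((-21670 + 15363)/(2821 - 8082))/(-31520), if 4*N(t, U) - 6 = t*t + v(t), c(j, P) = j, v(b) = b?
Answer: 351339747401/365647917600 ≈ 0.96087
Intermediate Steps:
N(t, U) = 3/2 + t/4 + t²/4 (N(t, U) = 3/2 + (t*t + t)/4 = 3/2 + (t² + t)/4 = 3/2 + (t + t²)/4 = 3/2 + (t/4 + t²/4) = 3/2 + t/4 + t²/4)
Z = 11025 (Z = ((3/2 + (¼)*(-2) + (¼)*(-2)²) - 107)² = ((3/2 - ½ + (¼)*4) - 107)² = ((3/2 - ½ + 1) - 107)² = (2 - 107)² = (-105)² = 11025)
10594/Z + ((-21670 + 15363)/(2821 - 8082))/(-31520) = 10594/11025 + ((-21670 + 15363)/(2821 - 8082))/(-31520) = 10594*(1/11025) - 6307/(-5261)*(-1/31520) = 10594/11025 - 6307*(-1/5261)*(-1/31520) = 10594/11025 + (6307/5261)*(-1/31520) = 10594/11025 - 6307/165826720 = 351339747401/365647917600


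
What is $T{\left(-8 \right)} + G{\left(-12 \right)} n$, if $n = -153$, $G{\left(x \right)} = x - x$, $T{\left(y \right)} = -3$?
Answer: $-3$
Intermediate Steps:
$G{\left(x \right)} = 0$
$T{\left(-8 \right)} + G{\left(-12 \right)} n = -3 + 0 \left(-153\right) = -3 + 0 = -3$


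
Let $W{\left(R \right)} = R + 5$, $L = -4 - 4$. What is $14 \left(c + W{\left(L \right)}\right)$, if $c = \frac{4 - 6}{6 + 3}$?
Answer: $- \frac{406}{9} \approx -45.111$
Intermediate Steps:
$c = - \frac{2}{9} \approx -0.22222$
$L = -8$
$W{\left(R \right)} = 5 + R$
$14 \left(c + W{\left(L \right)}\right) = 14 \left(- \frac{2}{9} + \left(5 - 8\right)\right) = 14 \left(- \frac{2}{9} - 3\right) = 14 \left(- \frac{29}{9}\right) = - \frac{406}{9}$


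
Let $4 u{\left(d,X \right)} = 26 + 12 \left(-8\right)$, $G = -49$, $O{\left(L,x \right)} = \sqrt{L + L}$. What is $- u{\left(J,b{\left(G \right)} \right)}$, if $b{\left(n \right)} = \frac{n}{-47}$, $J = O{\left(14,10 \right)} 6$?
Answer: $\frac{35}{2} \approx 17.5$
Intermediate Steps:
$O{\left(L,x \right)} = \sqrt{2} \sqrt{L}$ ($O{\left(L,x \right)} = \sqrt{2 L} = \sqrt{2} \sqrt{L}$)
$J = 12 \sqrt{7}$ ($J = \sqrt{2} \sqrt{14} \cdot 6 = 2 \sqrt{7} \cdot 6 = 12 \sqrt{7} \approx 31.749$)
$b{\left(n \right)} = - \frac{n}{47}$ ($b{\left(n \right)} = n \left(- \frac{1}{47}\right) = - \frac{n}{47}$)
$u{\left(d,X \right)} = - \frac{35}{2}$ ($u{\left(d,X \right)} = \frac{26 + 12 \left(-8\right)}{4} = \frac{26 - 96}{4} = \frac{1}{4} \left(-70\right) = - \frac{35}{2}$)
$- u{\left(J,b{\left(G \right)} \right)} = \left(-1\right) \left(- \frac{35}{2}\right) = \frac{35}{2}$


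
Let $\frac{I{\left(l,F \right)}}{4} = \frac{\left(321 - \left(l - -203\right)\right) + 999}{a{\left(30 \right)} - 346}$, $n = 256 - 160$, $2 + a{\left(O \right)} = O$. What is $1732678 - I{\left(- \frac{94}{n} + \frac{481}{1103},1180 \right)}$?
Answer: $\frac{7292984037745}{4209048} \approx 1.7327 \cdot 10^{6}$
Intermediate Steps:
$a{\left(O \right)} = -2 + O$
$n = 96$ ($n = 256 - 160 = 96$)
$I{\left(l,F \right)} = - \frac{2234}{159} + \frac{2 l}{159}$ ($I{\left(l,F \right)} = 4 \frac{\left(321 - \left(l - -203\right)\right) + 999}{\left(-2 + 30\right) - 346} = 4 \frac{\left(321 - \left(l + 203\right)\right) + 999}{28 - 346} = 4 \frac{\left(321 - \left(203 + l\right)\right) + 999}{-318} = 4 \left(\left(321 - \left(203 + l\right)\right) + 999\right) \left(- \frac{1}{318}\right) = 4 \left(\left(118 - l\right) + 999\right) \left(- \frac{1}{318}\right) = 4 \left(1117 - l\right) \left(- \frac{1}{318}\right) = 4 \left(- \frac{1117}{318} + \frac{l}{318}\right) = - \frac{2234}{159} + \frac{2 l}{159}$)
$1732678 - I{\left(- \frac{94}{n} + \frac{481}{1103},1180 \right)} = 1732678 - \left(- \frac{2234}{159} + \frac{2 \left(- \frac{94}{96} + \frac{481}{1103}\right)}{159}\right) = 1732678 - \left(- \frac{2234}{159} + \frac{2 \left(\left(-94\right) \frac{1}{96} + 481 \cdot \frac{1}{1103}\right)}{159}\right) = 1732678 - \left(- \frac{2234}{159} + \frac{2 \left(- \frac{47}{48} + \frac{481}{1103}\right)}{159}\right) = 1732678 - \left(- \frac{2234}{159} + \frac{2}{159} \left(- \frac{28753}{52944}\right)\right) = 1732678 - \left(- \frac{2234}{159} - \frac{28753}{4209048}\right) = 1732678 - - \frac{59167201}{4209048} = 1732678 + \frac{59167201}{4209048} = \frac{7292984037745}{4209048}$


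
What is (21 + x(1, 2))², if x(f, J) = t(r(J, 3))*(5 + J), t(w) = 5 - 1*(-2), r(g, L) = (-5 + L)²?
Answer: 4900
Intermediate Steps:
t(w) = 7 (t(w) = 5 + 2 = 7)
x(f, J) = 35 + 7*J (x(f, J) = 7*(5 + J) = 35 + 7*J)
(21 + x(1, 2))² = (21 + (35 + 7*2))² = (21 + (35 + 14))² = (21 + 49)² = 70² = 4900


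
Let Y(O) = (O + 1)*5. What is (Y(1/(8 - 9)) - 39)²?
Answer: 1521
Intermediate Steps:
Y(O) = 5 + 5*O (Y(O) = (1 + O)*5 = 5 + 5*O)
(Y(1/(8 - 9)) - 39)² = ((5 + 5/(8 - 9)) - 39)² = ((5 + 5/(-1)) - 39)² = ((5 + 5*(-1)) - 39)² = ((5 - 5) - 39)² = (0 - 39)² = (-39)² = 1521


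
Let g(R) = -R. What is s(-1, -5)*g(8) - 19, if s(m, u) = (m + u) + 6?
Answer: -19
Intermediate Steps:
s(m, u) = 6 + m + u
s(-1, -5)*g(8) - 19 = (6 - 1 - 5)*(-1*8) - 19 = 0*(-8) - 19 = 0 - 19 = -19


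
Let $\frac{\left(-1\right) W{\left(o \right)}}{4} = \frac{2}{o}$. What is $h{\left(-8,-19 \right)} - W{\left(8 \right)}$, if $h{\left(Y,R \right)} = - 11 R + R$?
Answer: $191$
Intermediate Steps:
$h{\left(Y,R \right)} = - 10 R$
$W{\left(o \right)} = - \frac{8}{o}$ ($W{\left(o \right)} = - 4 \frac{2}{o} = - \frac{8}{o}$)
$h{\left(-8,-19 \right)} - W{\left(8 \right)} = \left(-10\right) \left(-19\right) - - \frac{8}{8} = 190 - \left(-8\right) \frac{1}{8} = 190 - -1 = 190 + 1 = 191$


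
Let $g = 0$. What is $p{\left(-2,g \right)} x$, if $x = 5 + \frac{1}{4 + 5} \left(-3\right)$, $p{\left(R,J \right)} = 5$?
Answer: $\frac{70}{3} \approx 23.333$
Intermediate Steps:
$x = \frac{14}{3}$ ($x = 5 + \frac{1}{9} \left(-3\right) = 5 - \frac{1}{3} = \frac{14}{3} \approx 4.6667$)
$p{\left(-2,g \right)} x = 5 \cdot \frac{14}{3} = \frac{70}{3}$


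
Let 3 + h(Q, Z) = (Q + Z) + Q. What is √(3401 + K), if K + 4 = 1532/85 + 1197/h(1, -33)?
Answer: 3*√10852970/170 ≈ 58.136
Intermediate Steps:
h(Q, Z) = -3 + Z + 2*Q (h(Q, Z) = -3 + ((Q + Z) + Q) = -3 + (Z + 2*Q) = -3 + Z + 2*Q)
K = -3601/170 (K = -4 + (1532/85 + 1197/(-3 - 33 + 2*1)) = -4 + (1532*(1/85) + 1197/(-3 - 33 + 2)) = -4 + (1532/85 + 1197/(-34)) = -4 + (1532/85 + 1197*(-1/34)) = -4 + (1532/85 - 1197/34) = -4 - 2921/170 = -3601/170 ≈ -21.182)
√(3401 + K) = √(3401 - 3601/170) = √(574569/170) = 3*√10852970/170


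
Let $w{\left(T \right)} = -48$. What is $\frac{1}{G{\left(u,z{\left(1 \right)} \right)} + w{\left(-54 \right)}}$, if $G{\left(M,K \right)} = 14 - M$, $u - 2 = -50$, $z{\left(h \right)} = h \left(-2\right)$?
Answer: $\frac{1}{14} \approx 0.071429$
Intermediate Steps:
$z{\left(h \right)} = - 2 h$
$u = -48$ ($u = 2 - 50 = -48$)
$\frac{1}{G{\left(u,z{\left(1 \right)} \right)} + w{\left(-54 \right)}} = \frac{1}{\left(14 - -48\right) - 48} = \frac{1}{\left(14 + 48\right) - 48} = \frac{1}{62 - 48} = \frac{1}{14}$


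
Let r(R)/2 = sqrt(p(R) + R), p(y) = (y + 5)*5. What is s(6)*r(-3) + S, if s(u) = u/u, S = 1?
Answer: 1 + 2*sqrt(7) ≈ 6.2915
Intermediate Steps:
p(y) = 25 + 5*y (p(y) = (5 + y)*5 = 25 + 5*y)
s(u) = 1
r(R) = 2*sqrt(25 + 6*R) (r(R) = 2*sqrt((25 + 5*R) + R) = 2*sqrt(25 + 6*R))
s(6)*r(-3) + S = 1*(2*sqrt(25 + 6*(-3))) + 1 = 1*(2*sqrt(25 - 18)) + 1 = 1*(2*sqrt(7)) + 1 = 2*sqrt(7) + 1 = 1 + 2*sqrt(7)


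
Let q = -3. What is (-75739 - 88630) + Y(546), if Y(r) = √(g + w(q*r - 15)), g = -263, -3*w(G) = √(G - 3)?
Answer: -164369 + √(-263 - 2*I*√46) ≈ -1.6437e+5 - 16.223*I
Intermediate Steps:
w(G) = -√(-3 + G)/3 (w(G) = -√(G - 3)/3 = -√(-3 + G)/3)
Y(r) = √(-263 - √(-18 - 3*r)/3) (Y(r) = √(-263 - √(-3 + (-3*r - 15))/3) = √(-263 - √(-3 + (-15 - 3*r))/3) = √(-263 - √(-18 - 3*r)/3))
(-75739 - 88630) + Y(546) = (-75739 - 88630) + √(-2367 - 3*√3*√(-6 - 1*546))/3 = -164369 + √(-2367 - 3*√3*√(-6 - 546))/3 = -164369 + √(-2367 - 3*√3*√(-552))/3 = -164369 + √(-2367 - 3*√3*2*I*√138)/3 = -164369 + √(-2367 - 18*I*√46)/3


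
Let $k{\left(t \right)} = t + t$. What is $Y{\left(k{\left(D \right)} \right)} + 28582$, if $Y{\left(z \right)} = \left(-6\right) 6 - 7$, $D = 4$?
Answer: $28539$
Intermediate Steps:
$k{\left(t \right)} = 2 t$
$Y{\left(z \right)} = -43$ ($Y{\left(z \right)} = -36 - 7 = -43$)
$Y{\left(k{\left(D \right)} \right)} + 28582 = -43 + 28582 = 28539$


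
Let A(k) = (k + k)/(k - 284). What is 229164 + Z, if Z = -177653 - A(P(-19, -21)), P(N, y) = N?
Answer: 15607795/303 ≈ 51511.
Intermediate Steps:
A(k) = 2*k/(-284 + k) (A(k) = (2*k)/(-284 + k) = 2*k/(-284 + k))
Z = -53828897/303 (Z = -177653 - 2*(-19)/(-284 - 19) = -177653 - 2*(-19)/(-303) = -177653 - 2*(-19)*(-1)/303 = -177653 - 1*38/303 = -177653 - 38/303 = -53828897/303 ≈ -1.7765e+5)
229164 + Z = 229164 - 53828897/303 = 15607795/303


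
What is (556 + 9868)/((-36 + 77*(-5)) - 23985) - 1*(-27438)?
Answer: 334820702/12203 ≈ 27438.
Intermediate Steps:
(556 + 9868)/((-36 + 77*(-5)) - 23985) - 1*(-27438) = 10424/((-36 - 385) - 23985) + 27438 = 10424/(-421 - 23985) + 27438 = 10424/(-24406) + 27438 = 10424*(-1/24406) + 27438 = -5212/12203 + 27438 = 334820702/12203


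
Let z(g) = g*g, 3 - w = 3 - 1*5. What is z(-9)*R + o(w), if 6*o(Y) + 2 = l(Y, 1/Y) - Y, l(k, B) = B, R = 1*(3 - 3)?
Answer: -17/15 ≈ -1.1333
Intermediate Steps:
w = 5 (w = 3 - (3 - 1*5) = 3 - (3 - 5) = 3 - 1*(-2) = 3 + 2 = 5)
R = 0 (R = 1*0 = 0)
z(g) = g²
o(Y) = -⅓ - Y/6 + 1/(6*Y) (o(Y) = -⅓ + (1/Y - Y)/6 = -⅓ + (-Y/6 + 1/(6*Y)) = -⅓ - Y/6 + 1/(6*Y))
z(-9)*R + o(w) = (-9)²*0 + (⅙)*(1 - 1*5*(2 + 5))/5 = 81*0 + (⅙)*(⅕)*(1 - 1*5*7) = 0 + (⅙)*(⅕)*(1 - 35) = 0 + (⅙)*(⅕)*(-34) = 0 - 17/15 = -17/15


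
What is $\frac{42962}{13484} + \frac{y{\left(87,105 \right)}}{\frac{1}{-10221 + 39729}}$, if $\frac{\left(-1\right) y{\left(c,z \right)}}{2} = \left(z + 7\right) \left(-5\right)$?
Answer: $\frac{222816109801}{6742} \approx 3.3049 \cdot 10^{7}$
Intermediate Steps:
$y{\left(c,z \right)} = 70 + 10 z$ ($y{\left(c,z \right)} = - 2 \left(z + 7\right) \left(-5\right) = - 2 \left(7 + z\right) \left(-5\right) = - 2 \left(-35 - 5 z\right) = 70 + 10 z$)
$\frac{42962}{13484} + \frac{y{\left(87,105 \right)}}{\frac{1}{-10221 + 39729}} = \frac{42962}{13484} + \frac{70 + 10 \cdot 105}{\frac{1}{-10221 + 39729}} = 42962 \cdot \frac{1}{13484} + \frac{70 + 1050}{\frac{1}{29508}} = \frac{21481}{6742} + 1120 \frac{1}{\frac{1}{29508}} = \frac{21481}{6742} + 1120 \cdot 29508 = \frac{21481}{6742} + 33048960 = \frac{222816109801}{6742}$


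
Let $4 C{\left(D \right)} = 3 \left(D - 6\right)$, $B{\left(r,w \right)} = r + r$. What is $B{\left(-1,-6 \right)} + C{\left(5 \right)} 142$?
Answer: $- \frac{217}{2} \approx -108.5$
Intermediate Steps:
$B{\left(r,w \right)} = 2 r$
$C{\left(D \right)} = - \frac{9}{2} + \frac{3 D}{4}$ ($C{\left(D \right)} = \frac{3 \left(D - 6\right)}{4} = \frac{3 \left(-6 + D\right)}{4} = \frac{-18 + 3 D}{4} = - \frac{9}{2} + \frac{3 D}{4}$)
$B{\left(-1,-6 \right)} + C{\left(5 \right)} 142 = 2 \left(-1\right) + \left(- \frac{9}{2} + \frac{3}{4} \cdot 5\right) 142 = -2 + \left(- \frac{9}{2} + \frac{15}{4}\right) 142 = -2 - \frac{213}{2} = - \frac{217}{2}$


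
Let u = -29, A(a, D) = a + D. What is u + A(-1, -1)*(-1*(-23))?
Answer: -75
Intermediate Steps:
A(a, D) = D + a
u + A(-1, -1)*(-1*(-23)) = -29 + (-1 - 1)*(-1*(-23)) = -29 - 2*23 = -29 - 46 = -75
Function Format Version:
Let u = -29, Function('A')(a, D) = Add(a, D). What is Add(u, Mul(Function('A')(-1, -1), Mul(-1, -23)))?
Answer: -75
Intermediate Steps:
Function('A')(a, D) = Add(D, a)
Add(u, Mul(Function('A')(-1, -1), Mul(-1, -23))) = Add(-29, Mul(Add(-1, -1), Mul(-1, -23))) = Add(-29, Mul(-2, 23)) = Add(-29, -46) = -75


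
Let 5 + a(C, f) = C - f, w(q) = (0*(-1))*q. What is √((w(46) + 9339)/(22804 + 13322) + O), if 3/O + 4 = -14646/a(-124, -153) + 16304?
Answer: √16417550847333882/251914626 ≈ 0.50863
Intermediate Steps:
w(q) = 0 (w(q) = 0*q = 0)
a(C, f) = -5 + C - f (a(C, f) = -5 + (C - f) = -5 + C - f)
O = 12/62759 (O = 3/(-4 + (-14646/(-5 - 124 - 1*(-153)) + 16304)) = 3/(-4 + (-14646/(-5 - 124 + 153) + 16304)) = 3/(-4 + (-14646/24 + 16304)) = 3/(-4 + (-14646*1/24 + 16304)) = 3/(-4 + (-2441/4 + 16304)) = 3/(-4 + 62775/4) = 3/(62759/4) = 3*(4/62759) = 12/62759 ≈ 0.00019121)
√((w(46) + 9339)/(22804 + 13322) + O) = √((0 + 9339)/(22804 + 13322) + 12/62759) = √(9339/36126 + 12/62759) = √(9339*(1/36126) + 12/62759) = √(3113/12042 + 12/62759) = √(195513271/755743878) = √16417550847333882/251914626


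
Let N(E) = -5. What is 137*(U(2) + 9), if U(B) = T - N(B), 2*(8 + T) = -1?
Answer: 1507/2 ≈ 753.50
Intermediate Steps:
T = -17/2 (T = -8 + (½)*(-1) = -8 - ½ = -17/2 ≈ -8.5000)
U(B) = -7/2 (U(B) = -17/2 - 1*(-5) = -17/2 + 5 = -7/2)
137*(U(2) + 9) = 137*(-7/2 + 9) = 137*(11/2) = 1507/2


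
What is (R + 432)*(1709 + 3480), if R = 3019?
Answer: 17907239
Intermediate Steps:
(R + 432)*(1709 + 3480) = (3019 + 432)*(1709 + 3480) = 3451*5189 = 17907239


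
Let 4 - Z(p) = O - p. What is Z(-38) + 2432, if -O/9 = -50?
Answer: 1948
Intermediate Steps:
O = 450 (O = -9*(-50) = 450)
Z(p) = -446 + p (Z(p) = 4 - (450 - p) = 4 + (-450 + p) = -446 + p)
Z(-38) + 2432 = (-446 - 38) + 2432 = -484 + 2432 = 1948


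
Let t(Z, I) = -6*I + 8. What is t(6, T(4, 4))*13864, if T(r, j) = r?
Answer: -221824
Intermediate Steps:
t(Z, I) = 8 - 6*I
t(6, T(4, 4))*13864 = (8 - 6*4)*13864 = (8 - 24)*13864 = -16*13864 = -221824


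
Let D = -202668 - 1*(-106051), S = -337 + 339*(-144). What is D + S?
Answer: -145770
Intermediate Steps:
S = -49153 (S = -337 - 48816 = -49153)
D = -96617 (D = -202668 + 106051 = -96617)
D + S = -96617 - 49153 = -145770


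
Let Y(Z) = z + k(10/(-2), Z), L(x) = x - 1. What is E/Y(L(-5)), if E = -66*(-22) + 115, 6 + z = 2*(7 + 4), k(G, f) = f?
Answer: 1567/10 ≈ 156.70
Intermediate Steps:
L(x) = -1 + x
z = 16 (z = -6 + 2*(7 + 4) = -6 + 2*11 = -6 + 22 = 16)
E = 1567 (E = 1452 + 115 = 1567)
Y(Z) = 16 + Z
E/Y(L(-5)) = 1567/(16 + (-1 - 5)) = 1567/(16 - 6) = 1567/10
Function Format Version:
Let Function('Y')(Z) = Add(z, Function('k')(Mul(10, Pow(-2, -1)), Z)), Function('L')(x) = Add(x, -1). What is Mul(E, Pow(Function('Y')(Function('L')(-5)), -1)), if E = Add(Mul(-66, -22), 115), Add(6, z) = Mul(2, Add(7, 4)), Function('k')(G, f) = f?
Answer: Rational(1567, 10) ≈ 156.70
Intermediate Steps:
Function('L')(x) = Add(-1, x)
z = 16 (z = Add(-6, Mul(2, Add(7, 4))) = Add(-6, Mul(2, 11)) = Add(-6, 22) = 16)
E = 1567 (E = Add(1452, 115) = 1567)
Function('Y')(Z) = Add(16, Z)
Mul(E, Pow(Function('Y')(Function('L')(-5)), -1)) = Mul(1567, Pow(Add(16, Add(-1, -5)), -1)) = Mul(1567, Pow(Add(16, -6), -1)) = Mul(1567, Pow(10, -1)) = Mul(1567, Rational(1, 10)) = Rational(1567, 10)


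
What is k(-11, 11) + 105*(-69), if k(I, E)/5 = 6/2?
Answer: -7230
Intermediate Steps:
k(I, E) = 15 (k(I, E) = 5*(6/2) = 5*(6*(1/2)) = 5*3 = 15)
k(-11, 11) + 105*(-69) = 15 + 105*(-69) = 15 - 7245 = -7230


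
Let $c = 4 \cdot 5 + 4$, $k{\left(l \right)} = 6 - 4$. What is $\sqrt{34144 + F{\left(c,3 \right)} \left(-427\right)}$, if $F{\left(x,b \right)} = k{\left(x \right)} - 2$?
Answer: $4 \sqrt{2134} \approx 184.78$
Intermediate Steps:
$k{\left(l \right)} = 2$ ($k{\left(l \right)} = 6 - 4 = 2$)
$c = 24$ ($c = 20 + 4 = 24$)
$F{\left(x,b \right)} = 0$ ($F{\left(x,b \right)} = 2 - 2 = 0$)
$\sqrt{34144 + F{\left(c,3 \right)} \left(-427\right)} = \sqrt{34144 + 0 \left(-427\right)} = \sqrt{34144 + 0} = \sqrt{34144} = 4 \sqrt{2134}$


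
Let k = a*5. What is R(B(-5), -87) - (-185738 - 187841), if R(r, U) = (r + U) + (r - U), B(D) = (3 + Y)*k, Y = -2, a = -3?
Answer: 373549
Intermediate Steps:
k = -15 (k = -3*5 = -15)
B(D) = -15 (B(D) = (3 - 2)*(-15) = 1*(-15) = -15)
R(r, U) = 2*r (R(r, U) = (U + r) + (r - U) = 2*r)
R(B(-5), -87) - (-185738 - 187841) = 2*(-15) - (-185738 - 187841) = -30 - 1*(-373579) = -30 + 373579 = 373549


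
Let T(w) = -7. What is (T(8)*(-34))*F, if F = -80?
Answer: -19040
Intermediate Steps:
(T(8)*(-34))*F = -7*(-34)*(-80) = 238*(-80) = -19040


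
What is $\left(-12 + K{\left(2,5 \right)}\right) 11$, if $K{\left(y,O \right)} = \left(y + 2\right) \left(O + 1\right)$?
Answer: $132$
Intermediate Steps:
$K{\left(y,O \right)} = \left(1 + O\right) \left(2 + y\right)$ ($K{\left(y,O \right)} = \left(2 + y\right) \left(1 + O\right) = \left(1 + O\right) \left(2 + y\right)$)
$\left(-12 + K{\left(2,5 \right)}\right) 11 = \left(-12 + \left(2 + 2 + 2 \cdot 5 + 5 \cdot 2\right)\right) 11 = \left(-12 + \left(2 + 2 + 10 + 10\right)\right) 11 = \left(-12 + 24\right) 11 = 12 \cdot 11 = 132$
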